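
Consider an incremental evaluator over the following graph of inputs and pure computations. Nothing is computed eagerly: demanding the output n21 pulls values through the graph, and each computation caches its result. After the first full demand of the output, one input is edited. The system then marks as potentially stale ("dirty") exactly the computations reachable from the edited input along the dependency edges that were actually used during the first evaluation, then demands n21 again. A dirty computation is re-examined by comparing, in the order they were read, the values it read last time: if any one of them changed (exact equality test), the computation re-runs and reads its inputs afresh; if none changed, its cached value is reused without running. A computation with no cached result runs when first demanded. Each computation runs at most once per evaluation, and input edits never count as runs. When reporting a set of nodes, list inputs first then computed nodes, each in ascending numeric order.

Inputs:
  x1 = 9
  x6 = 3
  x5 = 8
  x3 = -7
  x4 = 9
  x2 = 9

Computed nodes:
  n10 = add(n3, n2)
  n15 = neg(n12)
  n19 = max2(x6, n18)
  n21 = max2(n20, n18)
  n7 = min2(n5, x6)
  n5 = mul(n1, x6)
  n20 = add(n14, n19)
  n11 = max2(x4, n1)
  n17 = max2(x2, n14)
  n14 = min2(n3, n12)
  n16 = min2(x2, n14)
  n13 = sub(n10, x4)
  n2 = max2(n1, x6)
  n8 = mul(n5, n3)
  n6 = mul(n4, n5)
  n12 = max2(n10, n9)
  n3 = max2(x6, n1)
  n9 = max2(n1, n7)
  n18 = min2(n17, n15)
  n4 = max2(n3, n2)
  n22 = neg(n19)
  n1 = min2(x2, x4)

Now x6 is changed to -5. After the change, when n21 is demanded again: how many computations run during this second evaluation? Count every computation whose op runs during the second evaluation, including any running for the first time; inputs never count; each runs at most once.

Run set: n2, n3, n5, n7, n9, n19, n20, n21 (8 run).
The important point: at n10 every value read last time is unchanged, so the dirty flag clears without a run.

Initial pass — values computed on the first demand:
  n1 = min2(9, 9) = 9
  n2 = max2(9, 3) = 9
  n3 = max2(3, 9) = 9
  n5 = mul(9, 3) = 27
  n7 = min2(27, 3) = 3
  n9 = max2(9, 3) = 9
  n10 = add(9, 9) = 18
  n12 = max2(18, 9) = 18
  n14 = min2(9, 18) = 9
  n15 = neg(18) = -18
  n17 = max2(9, 9) = 9
  n18 = min2(9, -18) = -18
  n19 = max2(3, -18) = 3
  n20 = add(9, 3) = 12
  n21 = max2(12, -18) = 12

Second demand — change propagation:
  n2: re-runs because x6 3->-5; new result 9 (unchanged).
  n3: re-runs because x6 3->-5; new result 9 (unchanged).
  n5: re-runs because x6 3->-5; new result -45.
  n7: re-runs because n5 27->-45; x6 3->-5; new result -45.
  n9: re-runs because n7 3->-45; new result 9 (unchanged).
  n10: re-examined; everything it read last time is the same (n3 unchanged, n2 unchanged) — cache 18 kept, no run.
  n12: re-examined; everything it read last time is the same (n10 unchanged, n9 unchanged) — cache 18 kept, no run.
  n14: re-examined; everything it read last time is the same (n3 unchanged, n12 unchanged) — cache 9 kept, no run.
  n15: re-examined; everything it read last time is the same (n12 unchanged) — cache -18 kept, no run.
  n17: re-examined; everything it read last time is the same (x2 unchanged, n14 unchanged) — cache 9 kept, no run.
  n18: re-examined; everything it read last time is the same (n17 unchanged, n15 unchanged) — cache -18 kept, no run.
  n19: re-runs because x6 3->-5; new result -5.
  n20: re-runs because n19 3->-5; new result 4.
  n21: re-runs because n20 12->4; new result 4.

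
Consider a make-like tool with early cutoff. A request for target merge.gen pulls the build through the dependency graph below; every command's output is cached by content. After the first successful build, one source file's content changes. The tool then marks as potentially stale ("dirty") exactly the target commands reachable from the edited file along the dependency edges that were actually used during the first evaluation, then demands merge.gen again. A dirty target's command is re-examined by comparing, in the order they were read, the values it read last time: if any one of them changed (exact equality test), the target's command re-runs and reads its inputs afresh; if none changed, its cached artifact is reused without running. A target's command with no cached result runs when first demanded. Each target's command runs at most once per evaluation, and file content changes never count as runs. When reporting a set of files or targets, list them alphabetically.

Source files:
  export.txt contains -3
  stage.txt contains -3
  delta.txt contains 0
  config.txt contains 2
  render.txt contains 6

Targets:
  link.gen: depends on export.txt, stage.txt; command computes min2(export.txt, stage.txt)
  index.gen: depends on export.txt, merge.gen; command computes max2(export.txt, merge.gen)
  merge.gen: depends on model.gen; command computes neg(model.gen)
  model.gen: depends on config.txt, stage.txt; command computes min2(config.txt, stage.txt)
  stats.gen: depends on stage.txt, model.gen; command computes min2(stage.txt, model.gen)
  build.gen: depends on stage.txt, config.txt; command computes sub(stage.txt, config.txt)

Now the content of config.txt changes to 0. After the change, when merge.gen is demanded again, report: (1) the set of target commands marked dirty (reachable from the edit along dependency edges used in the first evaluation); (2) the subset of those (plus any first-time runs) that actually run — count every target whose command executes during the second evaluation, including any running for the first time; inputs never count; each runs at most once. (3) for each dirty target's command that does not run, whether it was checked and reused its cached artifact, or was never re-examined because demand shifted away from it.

First demand of the output computes:
  model.gen = min2(2, -3) = -3
  merge.gen = neg(-3) = 3

After the edit, cleaning proceeds:
  model.gen: a read changed (config.txt 2->0) — executes, giving -3 — identical to its old value.
  merge.gen: dirty, but its reads are unchanged (model.gen unchanged); cached 3 stands.

Note the absorption at model.gen: it re-runs yet its value is the same, leaving the output's value untouched.

The edit dirties: merge.gen, model.gen.
1 target commands run: model.gen.
Cache hits after checking: merge.gen.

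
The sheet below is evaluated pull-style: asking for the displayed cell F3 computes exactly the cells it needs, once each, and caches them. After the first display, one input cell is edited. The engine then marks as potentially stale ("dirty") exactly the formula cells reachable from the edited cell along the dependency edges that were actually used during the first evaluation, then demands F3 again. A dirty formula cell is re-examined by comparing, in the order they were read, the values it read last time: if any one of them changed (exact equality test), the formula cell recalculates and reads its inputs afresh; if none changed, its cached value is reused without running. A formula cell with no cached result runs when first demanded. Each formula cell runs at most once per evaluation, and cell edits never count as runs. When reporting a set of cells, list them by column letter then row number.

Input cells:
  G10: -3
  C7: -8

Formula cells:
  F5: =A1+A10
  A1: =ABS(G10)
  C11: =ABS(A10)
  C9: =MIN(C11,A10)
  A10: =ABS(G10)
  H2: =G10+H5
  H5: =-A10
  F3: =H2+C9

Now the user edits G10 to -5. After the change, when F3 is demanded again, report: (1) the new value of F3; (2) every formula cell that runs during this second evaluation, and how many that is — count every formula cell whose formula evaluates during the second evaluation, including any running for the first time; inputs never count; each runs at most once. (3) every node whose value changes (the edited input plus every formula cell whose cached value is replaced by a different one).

Demanding F3 again yields -5.
6 formula cells run: A10, C9, C11, F3, H2, H5.
The nodes whose values change: A10, C9, C11, F3, G10, H2, H5.

First demand of the output computes:
  A10 = ABS(-3) = 3
  C11 = ABS(3) = 3
  C9 = MIN(3, 3) = 3
  H5 = -(3) = -3
  H2 = -3 + -3 = -6
  F3 = -6 + 3 = -3

After the edit, cleaning proceeds:
  A10: a read changed (G10 -3->-5) — executes, giving 5.
  C11: a read changed (A10 3->5) — executes, giving 5.
  C9: a read changed (C11 3->5; A10 3->5) — executes, giving 5.
  H5: a read changed (A10 3->5) — executes, giving -5.
  H2: a read changed (G10 -3->-5; H5 -3->-5) — executes, giving -10.
  F3: a read changed (H2 -6->-10; C9 3->5) — executes, giving -5.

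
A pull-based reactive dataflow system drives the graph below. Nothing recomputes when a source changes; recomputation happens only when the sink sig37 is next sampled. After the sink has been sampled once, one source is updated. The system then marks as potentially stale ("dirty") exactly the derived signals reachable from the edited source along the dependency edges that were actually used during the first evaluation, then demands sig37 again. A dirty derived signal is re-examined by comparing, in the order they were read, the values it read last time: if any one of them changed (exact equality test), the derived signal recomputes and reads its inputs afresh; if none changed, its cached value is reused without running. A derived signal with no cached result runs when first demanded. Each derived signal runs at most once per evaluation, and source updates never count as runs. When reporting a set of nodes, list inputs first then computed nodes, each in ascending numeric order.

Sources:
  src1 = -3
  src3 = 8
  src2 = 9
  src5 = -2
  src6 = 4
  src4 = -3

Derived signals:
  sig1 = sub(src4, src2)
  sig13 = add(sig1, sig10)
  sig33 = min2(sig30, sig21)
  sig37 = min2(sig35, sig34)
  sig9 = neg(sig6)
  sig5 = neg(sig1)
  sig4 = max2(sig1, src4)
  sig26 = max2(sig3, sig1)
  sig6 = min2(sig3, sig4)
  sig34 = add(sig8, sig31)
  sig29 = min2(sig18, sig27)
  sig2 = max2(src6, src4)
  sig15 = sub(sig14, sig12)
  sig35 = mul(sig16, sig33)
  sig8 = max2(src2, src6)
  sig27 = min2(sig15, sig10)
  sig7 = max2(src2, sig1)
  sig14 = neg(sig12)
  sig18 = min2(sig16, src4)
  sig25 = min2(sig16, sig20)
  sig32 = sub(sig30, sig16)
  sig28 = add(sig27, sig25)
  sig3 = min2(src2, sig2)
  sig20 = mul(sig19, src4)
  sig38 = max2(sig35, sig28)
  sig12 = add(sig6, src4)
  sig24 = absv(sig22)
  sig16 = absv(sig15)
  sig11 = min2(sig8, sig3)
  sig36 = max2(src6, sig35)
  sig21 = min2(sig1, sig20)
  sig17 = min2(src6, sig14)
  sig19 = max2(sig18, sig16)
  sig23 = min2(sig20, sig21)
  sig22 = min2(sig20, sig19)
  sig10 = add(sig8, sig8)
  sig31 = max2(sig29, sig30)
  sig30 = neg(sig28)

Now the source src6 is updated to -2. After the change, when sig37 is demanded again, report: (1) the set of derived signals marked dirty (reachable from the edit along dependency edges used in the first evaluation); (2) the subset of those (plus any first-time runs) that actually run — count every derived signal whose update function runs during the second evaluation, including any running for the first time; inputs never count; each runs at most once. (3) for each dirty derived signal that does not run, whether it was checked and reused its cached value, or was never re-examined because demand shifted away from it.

Marked dirty: sig2, sig3, sig6, sig8, sig10, sig12, sig14, sig15, sig16, sig18, sig19, sig20, sig21, sig25, sig27, sig28, sig29, sig30, sig31, sig33, sig34, sig35, sig37.
Derived signals that run: sig2, sig3, sig6, sig8 — 4 in total.
Checked but reused from cache: sig10, sig12, sig14, sig15, sig16, sig18, sig19, sig20, sig21, sig25, sig27, sig28, sig29, sig30, sig31, sig33, sig34, sig35, sig37.
Key observation: the cutoff stops propagation at sig10 — its inputs' values are unchanged, so it reuses its cache.

First evaluation (everything demanded from the output):
  sig1 = sub(-3, 9) = -12
  sig2 = max2(4, -3) = 4
  sig3 = min2(9, 4) = 4
  sig4 = max2(-12, -3) = -3
  sig6 = min2(4, -3) = -3
  sig8 = max2(9, 4) = 9
  sig10 = add(9, 9) = 18
  sig12 = add(-3, -3) = -6
  sig14 = neg(-6) = 6
  sig15 = sub(6, -6) = 12
  sig16 = absv(12) = 12
  sig18 = min2(12, -3) = -3
  sig19 = max2(-3, 12) = 12
  sig20 = mul(12, -3) = -36
  sig21 = min2(-12, -36) = -36
  sig25 = min2(12, -36) = -36
  sig27 = min2(12, 18) = 12
  sig28 = add(12, -36) = -24
  sig29 = min2(-3, 12) = -3
  sig30 = neg(-24) = 24
  sig31 = max2(-3, 24) = 24
  sig33 = min2(24, -36) = -36
  sig34 = add(9, 24) = 33
  sig35 = mul(12, -36) = -432
  sig37 = min2(-432, 33) = -432

Propagation after the edit:
  sig2: runs — src6 4->-2; result -2.
  sig3: runs — sig2 4->-2; result -2.
  sig6: runs — sig3 4->-2; result -3 (same value as before).
  sig8: runs — src6 4->-2; result 9 (same value as before).
  sig10: checked — values it read are unchanged (sig8 unchanged, sig8 unchanged); reused cached 18 without running.
  sig12: checked — values it read are unchanged (sig6 unchanged, src4 unchanged); reused cached -6 without running.
  sig14: checked — values it read are unchanged (sig12 unchanged); reused cached 6 without running.
  sig15: checked — values it read are unchanged (sig14 unchanged, sig12 unchanged); reused cached 12 without running.
  sig16: checked — values it read are unchanged (sig15 unchanged); reused cached 12 without running.
  sig18: checked — values it read are unchanged (sig16 unchanged, src4 unchanged); reused cached -3 without running.
  sig19: checked — values it read are unchanged (sig18 unchanged, sig16 unchanged); reused cached 12 without running.
  sig20: checked — values it read are unchanged (sig19 unchanged, src4 unchanged); reused cached -36 without running.
  sig21: checked — values it read are unchanged (sig1 unchanged, sig20 unchanged); reused cached -36 without running.
  sig25: checked — values it read are unchanged (sig16 unchanged, sig20 unchanged); reused cached -36 without running.
  sig27: checked — values it read are unchanged (sig15 unchanged, sig10 unchanged); reused cached 12 without running.
  sig28: checked — values it read are unchanged (sig27 unchanged, sig25 unchanged); reused cached -24 without running.
  sig29: checked — values it read are unchanged (sig18 unchanged, sig27 unchanged); reused cached -3 without running.
  sig30: checked — values it read are unchanged (sig28 unchanged); reused cached 24 without running.
  sig31: checked — values it read are unchanged (sig29 unchanged, sig30 unchanged); reused cached 24 without running.
  sig33: checked — values it read are unchanged (sig30 unchanged, sig21 unchanged); reused cached -36 without running.
  sig34: checked — values it read are unchanged (sig8 unchanged, sig31 unchanged); reused cached 33 without running.
  sig35: checked — values it read are unchanged (sig16 unchanged, sig33 unchanged); reused cached -432 without running.
  sig37: checked — values it read are unchanged (sig35 unchanged, sig34 unchanged); reused cached -432 without running.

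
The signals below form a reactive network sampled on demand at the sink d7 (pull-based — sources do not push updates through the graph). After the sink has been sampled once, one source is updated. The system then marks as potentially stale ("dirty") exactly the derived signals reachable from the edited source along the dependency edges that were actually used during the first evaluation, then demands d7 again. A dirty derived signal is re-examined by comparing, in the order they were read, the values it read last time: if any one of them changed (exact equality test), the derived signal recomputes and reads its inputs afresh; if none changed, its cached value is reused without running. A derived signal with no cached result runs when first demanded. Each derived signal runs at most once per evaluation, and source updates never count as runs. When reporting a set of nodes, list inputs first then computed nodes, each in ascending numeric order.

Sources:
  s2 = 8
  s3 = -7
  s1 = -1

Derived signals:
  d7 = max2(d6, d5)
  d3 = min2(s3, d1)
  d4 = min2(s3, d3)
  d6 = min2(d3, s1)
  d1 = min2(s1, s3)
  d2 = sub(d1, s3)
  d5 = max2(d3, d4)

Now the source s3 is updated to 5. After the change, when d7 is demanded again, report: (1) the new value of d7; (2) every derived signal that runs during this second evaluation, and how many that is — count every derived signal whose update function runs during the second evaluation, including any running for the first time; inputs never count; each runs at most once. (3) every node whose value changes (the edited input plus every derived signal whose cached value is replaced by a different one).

Initial pass — values computed on the first demand:
  d1 = min2(-1, -7) = -7
  d3 = min2(-7, -7) = -7
  d4 = min2(-7, -7) = -7
  d5 = max2(-7, -7) = -7
  d6 = min2(-7, -1) = -7
  d7 = max2(-7, -7) = -7

Second demand — change propagation:
  d1: re-runs because s3 -7->5; new result -1.
  d3: re-runs because s3 -7->5; d1 -7->-1; new result -1.
  d4: re-runs because s3 -7->5; d3 -7->-1; new result -1.
  d5: re-runs because d3 -7->-1; d4 -7->-1; new result -1.
  d6: re-runs because d3 -7->-1; new result -1.
  d7: re-runs because d6 -7->-1; d5 -7->-1; new result -1.

d7 now evaluates to -1.
Run set: d1, d3, d4, d5, d6, d7 (6 run).
Changed values: s3, d1, d3, d4, d5, d6, d7.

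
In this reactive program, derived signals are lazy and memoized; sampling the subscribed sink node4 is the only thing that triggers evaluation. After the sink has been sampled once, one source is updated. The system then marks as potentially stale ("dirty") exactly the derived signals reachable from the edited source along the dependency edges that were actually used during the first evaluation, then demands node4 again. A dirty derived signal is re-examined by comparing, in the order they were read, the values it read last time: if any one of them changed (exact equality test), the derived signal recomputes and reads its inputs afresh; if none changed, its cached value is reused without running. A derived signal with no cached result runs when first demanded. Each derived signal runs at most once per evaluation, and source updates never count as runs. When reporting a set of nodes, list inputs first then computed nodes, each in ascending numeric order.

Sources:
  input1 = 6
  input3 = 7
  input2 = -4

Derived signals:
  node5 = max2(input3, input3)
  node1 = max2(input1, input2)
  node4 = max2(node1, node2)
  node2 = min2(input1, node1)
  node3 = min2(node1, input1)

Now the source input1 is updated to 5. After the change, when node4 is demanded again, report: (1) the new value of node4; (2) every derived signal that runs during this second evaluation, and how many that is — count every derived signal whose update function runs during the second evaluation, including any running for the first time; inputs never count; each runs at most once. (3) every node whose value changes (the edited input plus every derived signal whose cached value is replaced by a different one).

First demand of the output computes:
  node1 = max2(6, -4) = 6
  node2 = min2(6, 6) = 6
  node4 = max2(6, 6) = 6

After the edit, cleaning proceeds:
  node1: a read changed (input1 6->5) — executes, giving 5.
  node2: a read changed (input1 6->5; node1 6->5) — executes, giving 5.
  node4: a read changed (node1 6->5; node2 6->5) — executes, giving 5.

Demanding node4 again yields 5.
3 derived signals run: node1, node2, node4.
The nodes whose values change: input1, node1, node2, node4.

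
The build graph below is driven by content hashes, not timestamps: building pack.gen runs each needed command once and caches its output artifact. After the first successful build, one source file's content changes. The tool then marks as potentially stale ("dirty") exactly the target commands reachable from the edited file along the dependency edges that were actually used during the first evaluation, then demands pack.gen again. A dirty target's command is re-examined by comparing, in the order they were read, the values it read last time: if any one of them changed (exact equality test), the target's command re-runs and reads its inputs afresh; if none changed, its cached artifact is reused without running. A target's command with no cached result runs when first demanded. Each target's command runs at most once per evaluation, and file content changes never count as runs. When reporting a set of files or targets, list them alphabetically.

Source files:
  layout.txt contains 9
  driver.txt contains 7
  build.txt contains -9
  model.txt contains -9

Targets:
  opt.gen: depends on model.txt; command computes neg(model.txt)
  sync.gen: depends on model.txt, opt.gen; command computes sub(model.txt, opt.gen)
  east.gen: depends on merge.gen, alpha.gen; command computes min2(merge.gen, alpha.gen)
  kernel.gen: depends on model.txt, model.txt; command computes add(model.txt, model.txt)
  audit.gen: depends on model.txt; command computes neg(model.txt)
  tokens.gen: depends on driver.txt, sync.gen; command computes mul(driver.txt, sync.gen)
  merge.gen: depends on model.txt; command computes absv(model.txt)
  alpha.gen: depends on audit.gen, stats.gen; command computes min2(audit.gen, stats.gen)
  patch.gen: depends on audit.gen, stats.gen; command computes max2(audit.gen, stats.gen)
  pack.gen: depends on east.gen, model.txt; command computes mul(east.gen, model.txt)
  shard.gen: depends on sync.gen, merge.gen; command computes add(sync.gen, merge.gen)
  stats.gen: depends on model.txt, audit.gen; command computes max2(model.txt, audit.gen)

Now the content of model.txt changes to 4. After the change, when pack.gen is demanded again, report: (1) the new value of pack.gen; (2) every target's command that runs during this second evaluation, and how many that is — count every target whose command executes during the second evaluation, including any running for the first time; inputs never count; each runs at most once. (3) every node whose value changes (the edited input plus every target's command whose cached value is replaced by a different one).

Initial pass — values computed on the first demand:
  audit.gen = neg(-9) = 9
  merge.gen = absv(-9) = 9
  stats.gen = max2(-9, 9) = 9
  alpha.gen = min2(9, 9) = 9
  east.gen = min2(9, 9) = 9
  pack.gen = mul(9, -9) = -81

Second demand — change propagation:
  audit.gen: re-runs because model.txt -9->4; new result -4.
  merge.gen: re-runs because model.txt -9->4; new result 4.
  stats.gen: re-runs because model.txt -9->4; audit.gen 9->-4; new result 4.
  alpha.gen: re-runs because audit.gen 9->-4; stats.gen 9->4; new result -4.
  east.gen: re-runs because merge.gen 9->4; alpha.gen 9->-4; new result -4.
  pack.gen: re-runs because east.gen 9->-4; model.txt -9->4; new result -16.

pack.gen now evaluates to -16.
Run set: alpha.gen, audit.gen, east.gen, merge.gen, pack.gen, stats.gen (6 run).
Changed values: alpha.gen, audit.gen, east.gen, merge.gen, model.txt, pack.gen, stats.gen.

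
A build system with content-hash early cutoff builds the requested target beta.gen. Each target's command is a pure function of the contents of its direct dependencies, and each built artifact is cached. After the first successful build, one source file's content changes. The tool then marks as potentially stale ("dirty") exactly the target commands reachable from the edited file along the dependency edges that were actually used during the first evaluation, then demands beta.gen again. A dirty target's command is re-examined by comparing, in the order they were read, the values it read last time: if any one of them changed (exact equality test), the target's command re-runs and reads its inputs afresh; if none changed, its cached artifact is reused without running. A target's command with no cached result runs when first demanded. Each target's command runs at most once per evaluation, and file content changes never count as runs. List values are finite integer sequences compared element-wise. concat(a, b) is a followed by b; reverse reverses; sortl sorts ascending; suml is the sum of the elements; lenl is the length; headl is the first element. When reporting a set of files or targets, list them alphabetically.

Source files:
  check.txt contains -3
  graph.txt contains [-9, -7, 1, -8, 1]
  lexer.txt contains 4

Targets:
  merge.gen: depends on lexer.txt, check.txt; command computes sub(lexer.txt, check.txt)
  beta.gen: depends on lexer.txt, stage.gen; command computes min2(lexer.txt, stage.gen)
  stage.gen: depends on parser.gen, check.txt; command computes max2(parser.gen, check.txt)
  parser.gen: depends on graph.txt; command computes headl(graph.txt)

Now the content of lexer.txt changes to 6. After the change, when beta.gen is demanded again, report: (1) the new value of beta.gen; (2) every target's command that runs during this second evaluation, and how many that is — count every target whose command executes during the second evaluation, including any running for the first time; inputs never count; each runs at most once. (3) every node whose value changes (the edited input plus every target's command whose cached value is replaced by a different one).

New value of beta.gen: -3.
Target commands that run: beta.gen — 1 in total.
Values that change: lexer.txt.

First evaluation (everything demanded from the output):
  parser.gen = headl([-9, -7, 1, -8, 1]) = -9
  stage.gen = max2(-9, -3) = -3
  beta.gen = min2(4, -3) = -3

Propagation after the edit:
  beta.gen: runs — lexer.txt 4->6; result -3 (same value as before).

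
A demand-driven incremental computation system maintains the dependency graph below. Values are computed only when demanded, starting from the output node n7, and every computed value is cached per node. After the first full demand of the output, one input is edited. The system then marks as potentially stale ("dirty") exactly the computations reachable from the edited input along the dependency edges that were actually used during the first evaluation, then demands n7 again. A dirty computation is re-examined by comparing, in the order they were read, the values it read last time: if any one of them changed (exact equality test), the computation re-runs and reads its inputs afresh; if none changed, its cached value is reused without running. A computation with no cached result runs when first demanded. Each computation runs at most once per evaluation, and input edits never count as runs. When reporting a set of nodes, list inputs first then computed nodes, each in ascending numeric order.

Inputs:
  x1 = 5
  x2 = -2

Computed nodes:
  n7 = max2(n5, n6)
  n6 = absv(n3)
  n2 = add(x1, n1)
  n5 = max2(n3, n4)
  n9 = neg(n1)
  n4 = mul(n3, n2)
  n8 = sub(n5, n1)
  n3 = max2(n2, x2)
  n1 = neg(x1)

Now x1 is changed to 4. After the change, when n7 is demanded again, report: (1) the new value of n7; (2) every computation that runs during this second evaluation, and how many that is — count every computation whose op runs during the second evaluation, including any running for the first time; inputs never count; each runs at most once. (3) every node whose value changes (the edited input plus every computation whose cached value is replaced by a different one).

First evaluation (everything demanded from the output):
  n1 = neg(5) = -5
  n2 = add(5, -5) = 0
  n3 = max2(0, -2) = 0
  n4 = mul(0, 0) = 0
  n5 = max2(0, 0) = 0
  n6 = absv(0) = 0
  n7 = max2(0, 0) = 0

Propagation after the edit:
  n1: runs — x1 5->4; result -4.
  n2: runs — x1 5->4; n1 -5->-4; result 0 (same value as before).
  n3: checked — values it read are unchanged (n2 unchanged, x2 unchanged); reused cached 0 without running.
  n4: checked — values it read are unchanged (n3 unchanged, n2 unchanged); reused cached 0 without running.
  n5: checked — values it read are unchanged (n3 unchanged, n4 unchanged); reused cached 0 without running.
  n6: checked — values it read are unchanged (n3 unchanged); reused cached 0 without running.
  n7: checked — values it read are unchanged (n5 unchanged, n6 unchanged); reused cached 0 without running.

Key observation: the change is absorbed at n2 — it re-runs but produces the same value, and the output's value is unchanged.

New value of n7: 0.
Computations that run: n1, n2 — 2 in total.
Values that change: x1, n1.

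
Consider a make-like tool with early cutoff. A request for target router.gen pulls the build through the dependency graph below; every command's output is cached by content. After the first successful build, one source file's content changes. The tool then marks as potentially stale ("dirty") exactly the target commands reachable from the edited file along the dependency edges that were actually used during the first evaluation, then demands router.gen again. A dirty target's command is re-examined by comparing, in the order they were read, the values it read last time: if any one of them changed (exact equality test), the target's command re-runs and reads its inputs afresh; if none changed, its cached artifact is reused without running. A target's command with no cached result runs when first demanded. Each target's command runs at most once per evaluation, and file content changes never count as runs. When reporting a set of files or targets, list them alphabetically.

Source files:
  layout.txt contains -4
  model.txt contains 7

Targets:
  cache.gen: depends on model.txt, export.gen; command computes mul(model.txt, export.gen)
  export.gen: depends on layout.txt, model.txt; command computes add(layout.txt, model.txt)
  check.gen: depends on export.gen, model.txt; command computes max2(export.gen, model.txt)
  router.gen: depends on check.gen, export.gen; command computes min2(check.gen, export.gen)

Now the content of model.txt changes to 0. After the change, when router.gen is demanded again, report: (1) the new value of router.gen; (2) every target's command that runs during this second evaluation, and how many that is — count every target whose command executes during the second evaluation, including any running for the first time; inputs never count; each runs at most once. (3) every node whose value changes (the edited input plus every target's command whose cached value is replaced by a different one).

Demanding router.gen again yields -4.
3 target commands run: check.gen, export.gen, router.gen.
The nodes whose values change: check.gen, export.gen, model.txt, router.gen.

First demand of the output computes:
  export.gen = add(-4, 7) = 3
  check.gen = max2(3, 7) = 7
  router.gen = min2(7, 3) = 3

After the edit, cleaning proceeds:
  export.gen: a read changed (model.txt 7->0) — executes, giving -4.
  check.gen: a read changed (export.gen 3->-4; model.txt 7->0) — executes, giving 0.
  router.gen: a read changed (check.gen 7->0; export.gen 3->-4) — executes, giving -4.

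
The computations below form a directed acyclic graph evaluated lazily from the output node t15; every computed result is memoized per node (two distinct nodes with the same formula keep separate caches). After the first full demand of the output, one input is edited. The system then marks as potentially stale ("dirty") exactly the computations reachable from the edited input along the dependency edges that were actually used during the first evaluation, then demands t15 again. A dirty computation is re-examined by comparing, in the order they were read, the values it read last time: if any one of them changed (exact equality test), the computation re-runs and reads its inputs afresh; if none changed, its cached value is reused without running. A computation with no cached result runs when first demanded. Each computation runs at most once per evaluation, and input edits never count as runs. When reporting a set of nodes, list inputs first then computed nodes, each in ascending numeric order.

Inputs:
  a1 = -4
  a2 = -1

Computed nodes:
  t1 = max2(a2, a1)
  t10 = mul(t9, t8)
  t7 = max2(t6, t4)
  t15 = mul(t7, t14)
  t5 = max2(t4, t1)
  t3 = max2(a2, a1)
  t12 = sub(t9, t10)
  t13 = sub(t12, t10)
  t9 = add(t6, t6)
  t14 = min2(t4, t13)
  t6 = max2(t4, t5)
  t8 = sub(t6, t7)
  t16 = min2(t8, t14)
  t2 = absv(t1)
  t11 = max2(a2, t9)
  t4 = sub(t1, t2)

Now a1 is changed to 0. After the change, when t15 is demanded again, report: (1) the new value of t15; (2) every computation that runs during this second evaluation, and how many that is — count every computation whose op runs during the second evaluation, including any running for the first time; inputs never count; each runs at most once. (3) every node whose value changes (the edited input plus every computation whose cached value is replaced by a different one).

First demand of the output computes:
  t1 = max2(-1, -4) = -1
  t2 = absv(-1) = 1
  t4 = sub(-1, 1) = -2
  t5 = max2(-2, -1) = -1
  t6 = max2(-2, -1) = -1
  t7 = max2(-1, -2) = -1
  t8 = sub(-1, -1) = 0
  t9 = add(-1, -1) = -2
  t10 = mul(-2, 0) = 0
  t12 = sub(-2, 0) = -2
  t13 = sub(-2, 0) = -2
  t14 = min2(-2, -2) = -2
  t15 = mul(-1, -2) = 2

After the edit, cleaning proceeds:
  t1: a read changed (a1 -4->0) — executes, giving 0.
  t2: a read changed (t1 -1->0) — executes, giving 0.
  t4: a read changed (t1 -1->0; t2 1->0) — executes, giving 0.
  t5: a read changed (t4 -2->0; t1 -1->0) — executes, giving 0.
  t6: a read changed (t4 -2->0; t5 -1->0) — executes, giving 0.
  t7: a read changed (t6 -1->0; t4 -2->0) — executes, giving 0.
  t8: a read changed (t6 -1->0; t7 -1->0) — executes, giving 0 — identical to its old value.
  t9: a read changed (t6 -1->0; t6 -1->0) — executes, giving 0.
  t10: a read changed (t9 -2->0) — executes, giving 0 — identical to its old value.
  t12: a read changed (t9 -2->0) — executes, giving 0.
  t13: a read changed (t12 -2->0) — executes, giving 0.
  t14: a read changed (t4 -2->0; t13 -2->0) — executes, giving 0.
  t15: a read changed (t7 -1->0; t14 -2->0) — executes, giving 0.

Demanding t15 again yields 0.
13 computations run: t1, t2, t4, t5, t6, t7, t8, t9, t10, t12, t13, t14, t15.
The nodes whose values change: a1, t1, t2, t4, t5, t6, t7, t9, t12, t13, t14, t15.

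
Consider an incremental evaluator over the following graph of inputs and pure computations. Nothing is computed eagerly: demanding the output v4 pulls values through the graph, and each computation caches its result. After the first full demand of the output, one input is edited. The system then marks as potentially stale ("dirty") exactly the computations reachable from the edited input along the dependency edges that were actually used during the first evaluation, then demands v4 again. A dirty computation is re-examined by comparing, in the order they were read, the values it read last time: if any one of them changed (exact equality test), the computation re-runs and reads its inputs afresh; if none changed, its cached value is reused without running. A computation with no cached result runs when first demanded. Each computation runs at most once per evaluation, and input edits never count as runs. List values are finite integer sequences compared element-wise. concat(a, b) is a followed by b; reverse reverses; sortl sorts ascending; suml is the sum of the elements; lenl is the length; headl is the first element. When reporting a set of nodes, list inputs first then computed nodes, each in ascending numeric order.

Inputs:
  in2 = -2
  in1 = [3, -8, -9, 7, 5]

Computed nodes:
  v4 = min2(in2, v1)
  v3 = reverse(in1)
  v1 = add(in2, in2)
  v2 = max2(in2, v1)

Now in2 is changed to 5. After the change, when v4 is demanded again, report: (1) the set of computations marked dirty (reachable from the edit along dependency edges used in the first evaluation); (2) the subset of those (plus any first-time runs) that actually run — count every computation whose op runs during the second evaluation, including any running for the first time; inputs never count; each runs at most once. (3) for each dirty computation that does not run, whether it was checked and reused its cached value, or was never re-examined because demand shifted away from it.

Dirty set: v1, v4.
Run set: v1, v4 (2 run).
All dirty computations ended up running.

Initial pass — values computed on the first demand:
  v1 = add(-2, -2) = -4
  v4 = min2(-2, -4) = -4

Second demand — change propagation:
  v1: re-runs because in2 -2->5; in2 -2->5; new result 10.
  v4: re-runs because in2 -2->5; v1 -4->10; new result 5.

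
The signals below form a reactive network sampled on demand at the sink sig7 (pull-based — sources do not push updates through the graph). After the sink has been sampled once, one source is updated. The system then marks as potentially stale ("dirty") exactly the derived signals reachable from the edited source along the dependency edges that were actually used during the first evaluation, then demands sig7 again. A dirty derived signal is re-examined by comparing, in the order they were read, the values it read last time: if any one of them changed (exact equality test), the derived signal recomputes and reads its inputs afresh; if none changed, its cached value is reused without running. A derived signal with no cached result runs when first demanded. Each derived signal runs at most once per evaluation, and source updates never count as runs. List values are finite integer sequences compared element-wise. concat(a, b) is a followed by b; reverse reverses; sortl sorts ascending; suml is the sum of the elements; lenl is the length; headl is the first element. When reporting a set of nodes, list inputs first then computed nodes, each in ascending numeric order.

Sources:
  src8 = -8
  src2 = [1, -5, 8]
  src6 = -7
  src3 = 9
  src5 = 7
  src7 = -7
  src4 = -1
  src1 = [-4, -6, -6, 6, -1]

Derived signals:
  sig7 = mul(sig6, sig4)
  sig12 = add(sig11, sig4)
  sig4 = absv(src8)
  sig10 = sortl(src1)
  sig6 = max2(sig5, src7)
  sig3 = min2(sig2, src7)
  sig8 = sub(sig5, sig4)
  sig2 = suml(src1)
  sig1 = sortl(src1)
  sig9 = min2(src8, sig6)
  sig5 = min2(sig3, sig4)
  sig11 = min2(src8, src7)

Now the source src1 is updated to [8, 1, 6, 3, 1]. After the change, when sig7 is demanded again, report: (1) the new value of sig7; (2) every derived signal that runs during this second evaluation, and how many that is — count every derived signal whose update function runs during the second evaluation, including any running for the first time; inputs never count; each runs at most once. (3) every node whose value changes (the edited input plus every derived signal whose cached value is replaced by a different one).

sig7 now evaluates to -56.
Run set: sig2, sig3, sig5, sig6 (4 run).
Changed values: src1, sig2, sig3, sig5.
The important point: sig6 recomputes to an identical value, and the output ends up unchanged.

Initial pass — values computed on the first demand:
  sig2 = suml([-4, -6, -6, 6, -1]) = -11
  sig3 = min2(-11, -7) = -11
  sig4 = absv(-8) = 8
  sig5 = min2(-11, 8) = -11
  sig6 = max2(-11, -7) = -7
  sig7 = mul(-7, 8) = -56

Second demand — change propagation:
  sig2: re-runs because src1 [-4, -6, -6, 6, -1]->[8, 1, 6, 3, 1]; new result 19.
  sig3: re-runs because sig2 -11->19; new result -7.
  sig5: re-runs because sig3 -11->-7; new result -7.
  sig6: re-runs because sig5 -11->-7; new result -7 (unchanged).
  sig7: re-examined; everything it read last time is the same (sig6 unchanged, sig4 unchanged) — cache -56 kept, no run.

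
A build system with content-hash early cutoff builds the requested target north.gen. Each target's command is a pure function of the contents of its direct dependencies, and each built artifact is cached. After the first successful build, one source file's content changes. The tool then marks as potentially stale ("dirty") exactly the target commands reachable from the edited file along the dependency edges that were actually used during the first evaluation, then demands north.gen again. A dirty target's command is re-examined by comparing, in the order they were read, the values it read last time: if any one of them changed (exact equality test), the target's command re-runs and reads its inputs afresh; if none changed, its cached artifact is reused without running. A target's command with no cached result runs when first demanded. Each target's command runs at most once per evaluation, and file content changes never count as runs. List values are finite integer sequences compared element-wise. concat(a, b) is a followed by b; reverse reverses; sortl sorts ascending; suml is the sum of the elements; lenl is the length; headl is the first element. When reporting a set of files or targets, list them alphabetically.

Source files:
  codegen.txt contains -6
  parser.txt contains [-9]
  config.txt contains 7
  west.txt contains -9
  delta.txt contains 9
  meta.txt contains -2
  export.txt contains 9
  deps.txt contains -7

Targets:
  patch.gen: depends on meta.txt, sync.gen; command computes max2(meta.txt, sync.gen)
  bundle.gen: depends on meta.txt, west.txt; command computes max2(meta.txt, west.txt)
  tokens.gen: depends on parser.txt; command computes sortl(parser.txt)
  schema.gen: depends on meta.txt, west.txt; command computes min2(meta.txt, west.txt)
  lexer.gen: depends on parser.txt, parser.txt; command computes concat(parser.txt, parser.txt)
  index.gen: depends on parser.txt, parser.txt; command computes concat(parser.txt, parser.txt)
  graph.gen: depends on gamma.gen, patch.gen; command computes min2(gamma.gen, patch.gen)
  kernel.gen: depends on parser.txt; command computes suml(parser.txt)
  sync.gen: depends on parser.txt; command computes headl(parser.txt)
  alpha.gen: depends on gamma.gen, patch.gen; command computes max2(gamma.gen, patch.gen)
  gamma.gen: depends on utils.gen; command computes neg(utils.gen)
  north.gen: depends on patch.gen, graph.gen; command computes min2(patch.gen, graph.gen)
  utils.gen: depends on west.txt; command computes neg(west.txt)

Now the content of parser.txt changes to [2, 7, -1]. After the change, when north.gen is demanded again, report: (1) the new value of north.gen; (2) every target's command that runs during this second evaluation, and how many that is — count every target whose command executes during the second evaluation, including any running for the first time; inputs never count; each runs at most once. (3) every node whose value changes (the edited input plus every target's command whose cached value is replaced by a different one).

First evaluation (everything demanded from the output):
  sync.gen = headl([-9]) = -9
  patch.gen = max2(-2, -9) = -2
  utils.gen = neg(-9) = 9
  gamma.gen = neg(9) = -9
  graph.gen = min2(-9, -2) = -9
  north.gen = min2(-2, -9) = -9

Propagation after the edit:
  sync.gen: runs — parser.txt [-9]->[2, 7, -1]; result 2.
  patch.gen: runs — sync.gen -9->2; result 2.
  graph.gen: runs — patch.gen -2->2; result -9 (same value as before).
  north.gen: runs — patch.gen -2->2; result -9 (same value as before).

New value of north.gen: -9.
Target commands that run: graph.gen, north.gen, patch.gen, sync.gen — 4 in total.
Values that change: parser.txt, patch.gen, sync.gen.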